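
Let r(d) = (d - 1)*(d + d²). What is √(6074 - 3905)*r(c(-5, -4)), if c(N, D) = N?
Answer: -360*√241 ≈ -5588.7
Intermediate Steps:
r(d) = (-1 + d)*(d + d²)
√(6074 - 3905)*r(c(-5, -4)) = √(6074 - 3905)*((-5)³ - 1*(-5)) = √2169*(-125 + 5) = (3*√241)*(-120) = -360*√241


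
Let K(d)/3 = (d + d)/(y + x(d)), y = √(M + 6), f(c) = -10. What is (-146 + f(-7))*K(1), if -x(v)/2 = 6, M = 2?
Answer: 1404/17 + 234*√2/17 ≈ 102.05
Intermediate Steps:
x(v) = -12 (x(v) = -2*6 = -12)
y = 2*√2 (y = √(2 + 6) = √8 = 2*√2 ≈ 2.8284)
K(d) = 6*d/(-12 + 2*√2) (K(d) = 3*((d + d)/(2*√2 - 12)) = 3*((2*d)/(-12 + 2*√2)) = 3*(2*d/(-12 + 2*√2)) = 6*d/(-12 + 2*√2))
(-146 + f(-7))*K(1) = (-146 - 10)*(-9/17*1 - 3/34*1*√2) = -156*(-9/17 - 3*√2/34) = 1404/17 + 234*√2/17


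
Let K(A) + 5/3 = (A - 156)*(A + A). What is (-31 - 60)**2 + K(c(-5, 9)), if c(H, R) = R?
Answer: 16900/3 ≈ 5633.3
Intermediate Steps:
K(A) = -5/3 + 2*A*(-156 + A) (K(A) = -5/3 + (A - 156)*(A + A) = -5/3 + (-156 + A)*(2*A) = -5/3 + 2*A*(-156 + A))
(-31 - 60)**2 + K(c(-5, 9)) = (-31 - 60)**2 + (-5/3 - 312*9 + 2*9**2) = (-91)**2 + (-5/3 - 2808 + 2*81) = 8281 + (-5/3 - 2808 + 162) = 8281 - 7943/3 = 16900/3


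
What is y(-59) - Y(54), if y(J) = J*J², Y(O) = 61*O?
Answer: -208673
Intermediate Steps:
y(J) = J³
y(-59) - Y(54) = (-59)³ - 61*54 = -205379 - 1*3294 = -205379 - 3294 = -208673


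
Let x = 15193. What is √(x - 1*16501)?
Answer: 2*I*√327 ≈ 36.166*I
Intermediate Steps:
√(x - 1*16501) = √(15193 - 1*16501) = √(15193 - 16501) = √(-1308) = 2*I*√327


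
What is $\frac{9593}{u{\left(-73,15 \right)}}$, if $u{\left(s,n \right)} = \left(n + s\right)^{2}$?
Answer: $\frac{9593}{3364} \approx 2.8517$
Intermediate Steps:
$\frac{9593}{u{\left(-73,15 \right)}} = \frac{9593}{\left(15 - 73\right)^{2}} = \frac{9593}{\left(-58\right)^{2}} = \frac{9593}{3364}$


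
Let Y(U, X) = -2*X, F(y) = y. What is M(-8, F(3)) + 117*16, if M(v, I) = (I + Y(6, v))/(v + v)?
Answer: 29933/16 ≈ 1870.8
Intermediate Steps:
M(v, I) = (I - 2*v)/(2*v) (M(v, I) = (I - 2*v)/(v + v) = (I - 2*v)/((2*v)) = (I - 2*v)*(1/(2*v)) = (I - 2*v)/(2*v))
M(-8, F(3)) + 117*16 = ((½)*3 - 1*(-8))/(-8) + 117*16 = -(3/2 + 8)/8 + 1872 = -⅛*19/2 + 1872 = -19/16 + 1872 = 29933/16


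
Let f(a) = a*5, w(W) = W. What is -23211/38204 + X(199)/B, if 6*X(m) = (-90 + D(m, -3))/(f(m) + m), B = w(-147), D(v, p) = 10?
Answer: -6110158367/10058234508 ≈ -0.60748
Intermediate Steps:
B = -147
f(a) = 5*a
X(m) = -20/(9*m) (X(m) = ((-90 + 10)/(5*m + m))/6 = (-80*1/(6*m))/6 = (-40/(3*m))/6 = -20/(9*m))
-23211/38204 + X(199)/B = -23211/38204 - 20/9/199/(-147) = -23211*1/38204 - 20/9*1/199*(-1/147) = -23211/38204 - 20/1791*(-1/147) = -23211/38204 + 20/263277 = -6110158367/10058234508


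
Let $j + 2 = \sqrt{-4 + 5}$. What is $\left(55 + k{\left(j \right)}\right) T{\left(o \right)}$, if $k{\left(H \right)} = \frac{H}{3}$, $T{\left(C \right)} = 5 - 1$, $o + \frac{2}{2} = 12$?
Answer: $\frac{656}{3} \approx 218.67$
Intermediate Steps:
$o = 11$ ($o = -1 + 12 = 11$)
$T{\left(C \right)} = 4$
$j = -1$ ($j = -2 + \sqrt{-4 + 5} = -2 + \sqrt{1} = -2 + 1 = -1$)
$k{\left(H \right)} = \frac{H}{3}$ ($k{\left(H \right)} = H \frac{1}{3} = \frac{H}{3}$)
$\left(55 + k{\left(j \right)}\right) T{\left(o \right)} = \left(55 + \frac{1}{3} \left(-1\right)\right) 4 = \left(55 - \frac{1}{3}\right) 4 = \frac{164}{3} \cdot 4 = \frac{656}{3}$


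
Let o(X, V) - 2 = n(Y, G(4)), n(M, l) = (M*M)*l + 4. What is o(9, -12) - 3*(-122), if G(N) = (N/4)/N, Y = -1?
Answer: 1489/4 ≈ 372.25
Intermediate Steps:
G(N) = 1/4 (G(N) = (N*(1/4))/N = (N/4)/N = 1/4)
n(M, l) = 4 + l*M**2 (n(M, l) = M**2*l + 4 = l*M**2 + 4 = 4 + l*M**2)
o(X, V) = 25/4 (o(X, V) = 2 + (4 + (1/4)*(-1)**2) = 2 + (4 + (1/4)*1) = 2 + (4 + 1/4) = 2 + 17/4 = 25/4)
o(9, -12) - 3*(-122) = 25/4 - 3*(-122) = 25/4 + 366 = 1489/4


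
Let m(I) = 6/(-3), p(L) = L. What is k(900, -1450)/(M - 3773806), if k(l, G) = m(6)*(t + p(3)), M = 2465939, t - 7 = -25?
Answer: -30/1307867 ≈ -2.2938e-5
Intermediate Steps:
t = -18 (t = 7 - 25 = -18)
m(I) = -2 (m(I) = 6*(-1/3) = -2)
k(l, G) = 30 (k(l, G) = -2*(-18 + 3) = -2*(-15) = 30)
k(900, -1450)/(M - 3773806) = 30/(2465939 - 3773806) = 30/(-1307867) = 30*(-1/1307867) = -30/1307867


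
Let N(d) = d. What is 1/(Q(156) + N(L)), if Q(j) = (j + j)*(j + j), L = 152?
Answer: 1/97496 ≈ 1.0257e-5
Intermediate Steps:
Q(j) = 4*j² (Q(j) = (2*j)*(2*j) = 4*j²)
1/(Q(156) + N(L)) = 1/(4*156² + 152) = 1/(4*24336 + 152) = 1/(97344 + 152) = 1/97496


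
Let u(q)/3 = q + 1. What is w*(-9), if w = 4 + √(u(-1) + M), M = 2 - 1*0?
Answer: -36 - 9*√2 ≈ -48.728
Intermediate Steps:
u(q) = 3 + 3*q (u(q) = 3*(q + 1) = 3*(1 + q) = 3 + 3*q)
M = 2 (M = 2 + 0 = 2)
w = 4 + √2 (w = 4 + √((3 + 3*(-1)) + 2) = 4 + √((3 - 3) + 2) = 4 + √(0 + 2) = 4 + √2 ≈ 5.4142)
w*(-9) = (4 + √2)*(-9) = -36 - 9*√2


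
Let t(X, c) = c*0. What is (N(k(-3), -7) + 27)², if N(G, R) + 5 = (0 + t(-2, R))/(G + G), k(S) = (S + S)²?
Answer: 484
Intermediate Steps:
t(X, c) = 0
k(S) = 4*S² (k(S) = (2*S)² = 4*S²)
N(G, R) = -5 (N(G, R) = -5 + (0 + 0)/(G + G) = -5 + 0/((2*G)) = -5 + 0*(1/(2*G)) = -5 + 0 = -5)
(N(k(-3), -7) + 27)² = (-5 + 27)² = 22² = 484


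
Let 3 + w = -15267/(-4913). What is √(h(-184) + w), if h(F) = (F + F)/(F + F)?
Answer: √92497/289 ≈ 1.0524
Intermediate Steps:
w = 528/4913 (w = -3 - 15267/(-4913) = -3 - 15267*(-1/4913) = -3 + 15267/4913 = 528/4913 ≈ 0.10747)
h(F) = 1 (h(F) = (2*F)/((2*F)) = (2*F)*(1/(2*F)) = 1)
√(h(-184) + w) = √(1 + 528/4913) = √(5441/4913) = √92497/289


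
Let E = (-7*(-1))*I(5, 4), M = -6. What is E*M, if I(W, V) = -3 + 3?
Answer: 0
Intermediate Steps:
I(W, V) = 0
E = 0 (E = -7*(-1)*0 = 7*0 = 0)
E*M = 0*(-6) = 0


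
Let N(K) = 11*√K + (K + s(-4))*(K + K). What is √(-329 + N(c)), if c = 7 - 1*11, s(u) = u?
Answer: √(-265 + 22*I) ≈ 0.67514 + 16.293*I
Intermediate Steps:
c = -4 (c = 7 - 11 = -4)
N(K) = 11*√K + 2*K*(-4 + K) (N(K) = 11*√K + (K - 4)*(K + K) = 11*√K + (-4 + K)*(2*K) = 11*√K + 2*K*(-4 + K))
√(-329 + N(c)) = √(-329 + (-8*(-4) + 2*(-4)² + 11*√(-4))) = √(-329 + (32 + 2*16 + 11*(2*I))) = √(-329 + (32 + 32 + 22*I)) = √(-329 + (64 + 22*I)) = √(-265 + 22*I)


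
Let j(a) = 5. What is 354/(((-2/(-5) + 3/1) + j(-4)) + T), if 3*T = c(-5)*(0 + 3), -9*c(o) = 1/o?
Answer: 15930/379 ≈ 42.032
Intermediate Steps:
c(o) = -1/(9*o)
T = 1/45 (T = ((-1/9/(-5))*(0 + 3))/3 = (-1/9*(-1/5)*3)/3 = ((1/45)*3)/3 = (1/3)*(1/15) = 1/45 ≈ 0.022222)
354/(((-2/(-5) + 3/1) + j(-4)) + T) = 354/(((-2/(-5) + 3/1) + 5) + 1/45) = 354/(((-2*(-1/5) + 3*1) + 5) + 1/45) = 354/(((2/5 + 3) + 5) + 1/45) = 354/((17/5 + 5) + 1/45) = 354/(42/5 + 1/45) = 354/(379/45) = 354*(45/379) = 15930/379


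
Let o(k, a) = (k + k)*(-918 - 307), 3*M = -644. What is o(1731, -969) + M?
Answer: -12723494/3 ≈ -4.2412e+6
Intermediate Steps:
M = -644/3 (M = (⅓)*(-644) = -644/3 ≈ -214.67)
o(k, a) = -2450*k (o(k, a) = (2*k)*(-1225) = -2450*k)
o(1731, -969) + M = -2450*1731 - 644/3 = -4240950 - 644/3 = -12723494/3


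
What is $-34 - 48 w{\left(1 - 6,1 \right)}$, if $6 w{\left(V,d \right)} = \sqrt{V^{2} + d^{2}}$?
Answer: $-34 - 8 \sqrt{26} \approx -74.792$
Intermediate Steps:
$w{\left(V,d \right)} = \frac{\sqrt{V^{2} + d^{2}}}{6}$
$-34 - 48 w{\left(1 - 6,1 \right)} = -34 - 48 \frac{\sqrt{\left(1 - 6\right)^{2} + 1^{2}}}{6} = -34 - 48 \frac{\sqrt{\left(-5\right)^{2} + 1}}{6} = -34 - 48 \frac{\sqrt{25 + 1}}{6} = -34 - 48 \frac{\sqrt{26}}{6} = -34 - 8 \sqrt{26}$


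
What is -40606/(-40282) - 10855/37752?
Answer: 3831107/5317224 ≈ 0.72051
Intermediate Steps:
-40606/(-40282) - 10855/37752 = -40606*(-1/40282) - 10855*1/37752 = 20303/20141 - 835/2904 = 3831107/5317224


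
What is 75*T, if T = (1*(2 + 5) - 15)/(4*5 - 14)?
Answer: -100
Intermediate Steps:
T = -4/3 (T = (1*7 - 15)/(20 - 14) = (7 - 15)/6 = -8*⅙ = -4/3 ≈ -1.3333)
75*T = 75*(-4/3) = -100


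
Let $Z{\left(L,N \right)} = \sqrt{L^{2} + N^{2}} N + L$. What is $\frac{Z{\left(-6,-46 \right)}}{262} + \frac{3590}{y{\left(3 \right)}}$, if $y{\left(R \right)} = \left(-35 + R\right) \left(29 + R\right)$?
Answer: $- \frac{236681}{67072} - \frac{46 \sqrt{538}}{131} \approx -11.674$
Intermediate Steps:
$Z{\left(L,N \right)} = L + N \sqrt{L^{2} + N^{2}}$ ($Z{\left(L,N \right)} = N \sqrt{L^{2} + N^{2}} + L = L + N \sqrt{L^{2} + N^{2}}$)
$\frac{Z{\left(-6,-46 \right)}}{262} + \frac{3590}{y{\left(3 \right)}} = \frac{-6 - 46 \sqrt{\left(-6\right)^{2} + \left(-46\right)^{2}}}{262} + \frac{3590}{-1015 + 3^{2} - 18} = \left(-6 - 46 \sqrt{36 + 2116}\right) \frac{1}{262} + \frac{3590}{-1015 + 9 - 18} = \left(-6 - 46 \sqrt{2152}\right) \frac{1}{262} + \frac{3590}{-1024} = \left(-6 - 46 \cdot 2 \sqrt{538}\right) \frac{1}{262} + 3590 \left(- \frac{1}{1024}\right) = \left(-6 - 92 \sqrt{538}\right) \frac{1}{262} - \frac{1795}{512} = \left(- \frac{3}{131} - \frac{46 \sqrt{538}}{131}\right) - \frac{1795}{512} = - \frac{236681}{67072} - \frac{46 \sqrt{538}}{131}$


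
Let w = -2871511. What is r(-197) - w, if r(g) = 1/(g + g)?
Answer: 1131375333/394 ≈ 2.8715e+6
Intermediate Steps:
r(g) = 1/(2*g)
r(-197) - w = (½)/(-197) - 1*(-2871511) = (½)*(-1/197) + 2871511 = -1/394 + 2871511 = 1131375333/394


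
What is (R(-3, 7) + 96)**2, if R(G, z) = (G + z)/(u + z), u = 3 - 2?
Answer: 37249/4 ≈ 9312.3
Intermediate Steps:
u = 1
R(G, z) = (G + z)/(1 + z)
(R(-3, 7) + 96)**2 = ((-3 + 7)/(1 + 7) + 96)**2 = (4/8 + 96)**2 = ((1/8)*4 + 96)**2 = (1/2 + 96)**2 = (193/2)**2 = 37249/4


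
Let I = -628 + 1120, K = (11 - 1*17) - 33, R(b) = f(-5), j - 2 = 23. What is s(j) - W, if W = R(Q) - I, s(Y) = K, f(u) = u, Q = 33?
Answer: 458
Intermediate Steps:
j = 25 (j = 2 + 23 = 25)
R(b) = -5
K = -39 (K = (11 - 17) - 33 = -6 - 33 = -39)
I = 492
s(Y) = -39
W = -497 (W = -5 - 1*492 = -5 - 492 = -497)
s(j) - W = -39 - 1*(-497) = -39 + 497 = 458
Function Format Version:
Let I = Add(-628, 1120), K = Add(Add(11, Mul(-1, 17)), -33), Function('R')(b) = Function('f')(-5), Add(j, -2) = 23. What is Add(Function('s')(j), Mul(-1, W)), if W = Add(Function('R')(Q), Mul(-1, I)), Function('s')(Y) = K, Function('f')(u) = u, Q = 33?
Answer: 458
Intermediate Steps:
j = 25 (j = Add(2, 23) = 25)
Function('R')(b) = -5
K = -39 (K = Add(Add(11, -17), -33) = Add(-6, -33) = -39)
I = 492
Function('s')(Y) = -39
W = -497 (W = Add(-5, Mul(-1, 492)) = Add(-5, -492) = -497)
Add(Function('s')(j), Mul(-1, W)) = Add(-39, Mul(-1, -497)) = Add(-39, 497) = 458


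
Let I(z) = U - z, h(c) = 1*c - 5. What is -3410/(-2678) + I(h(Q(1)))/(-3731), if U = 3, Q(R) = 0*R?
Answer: 488511/384293 ≈ 1.2712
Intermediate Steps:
Q(R) = 0
h(c) = -5 + c (h(c) = c - 5 = -5 + c)
I(z) = 3 - z
-3410/(-2678) + I(h(Q(1)))/(-3731) = -3410/(-2678) + (3 - (-5 + 0))/(-3731) = -3410*(-1/2678) + (3 - 1*(-5))*(-1/3731) = 1705/1339 + (3 + 5)*(-1/3731) = 1705/1339 + 8*(-1/3731) = 1705/1339 - 8/3731 = 488511/384293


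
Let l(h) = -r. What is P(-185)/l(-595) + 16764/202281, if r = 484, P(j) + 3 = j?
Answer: 3845217/8158667 ≈ 0.47130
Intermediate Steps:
P(j) = -3 + j
l(h) = -484 (l(h) = -1*484 = -484)
P(-185)/l(-595) + 16764/202281 = (-3 - 185)/(-484) + 16764/202281 = -188*(-1/484) + 16764*(1/202281) = 47/121 + 5588/67427 = 3845217/8158667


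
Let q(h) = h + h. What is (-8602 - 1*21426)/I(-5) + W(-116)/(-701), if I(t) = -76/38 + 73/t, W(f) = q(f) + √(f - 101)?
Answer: 105267396/58183 - I*√217/701 ≈ 1809.2 - 0.021014*I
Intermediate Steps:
q(h) = 2*h
W(f) = √(-101 + f) + 2*f (W(f) = 2*f + √(f - 101) = 2*f + √(-101 + f) = √(-101 + f) + 2*f)
I(t) = -2 + 73/t (I(t) = -76*1/38 + 73/t = -2 + 73/t)
(-8602 - 1*21426)/I(-5) + W(-116)/(-701) = (-8602 - 1*21426)/(-2 + 73/(-5)) + (√(-101 - 116) + 2*(-116))/(-701) = (-8602 - 21426)/(-2 + 73*(-⅕)) + (√(-217) - 232)*(-1/701) = -30028/(-2 - 73/5) + (I*√217 - 232)*(-1/701) = -30028/(-83/5) + (-232 + I*√217)*(-1/701) = -30028*(-5/83) + (232/701 - I*√217/701) = 150140/83 + (232/701 - I*√217/701) = 105267396/58183 - I*√217/701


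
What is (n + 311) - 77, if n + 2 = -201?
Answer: 31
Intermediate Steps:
n = -203 (n = -2 - 201 = -203)
(n + 311) - 77 = (-203 + 311) - 77 = 108 - 77 = 31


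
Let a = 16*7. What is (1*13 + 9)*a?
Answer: 2464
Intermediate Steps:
a = 112
(1*13 + 9)*a = (1*13 + 9)*112 = (13 + 9)*112 = 22*112 = 2464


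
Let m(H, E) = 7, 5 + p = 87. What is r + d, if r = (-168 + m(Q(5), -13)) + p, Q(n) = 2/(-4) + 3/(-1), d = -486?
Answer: -565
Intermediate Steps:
Q(n) = -7/2 (Q(n) = 2*(-¼) + 3*(-1) = -½ - 3 = -7/2)
p = 82 (p = -5 + 87 = 82)
r = -79 (r = (-168 + 7) + 82 = -161 + 82 = -79)
r + d = -79 - 486 = -565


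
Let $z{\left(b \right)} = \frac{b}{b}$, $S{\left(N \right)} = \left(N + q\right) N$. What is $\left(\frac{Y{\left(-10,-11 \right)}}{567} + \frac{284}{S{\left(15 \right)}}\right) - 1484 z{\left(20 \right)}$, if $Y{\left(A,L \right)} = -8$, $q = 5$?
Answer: $- \frac{21022481}{14175} \approx -1483.1$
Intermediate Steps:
$S{\left(N \right)} = N \left(5 + N\right)$ ($S{\left(N \right)} = \left(N + 5\right) N = \left(5 + N\right) N = N \left(5 + N\right)$)
$z{\left(b \right)} = 1$
$\left(\frac{Y{\left(-10,-11 \right)}}{567} + \frac{284}{S{\left(15 \right)}}\right) - 1484 z{\left(20 \right)} = \left(- \frac{8}{567} + \frac{284}{15 \left(5 + 15\right)}\right) - 1484 = \left(\left(-8\right) \frac{1}{567} + \frac{284}{15 \cdot 20}\right) - 1484 = \left(- \frac{8}{567} + \frac{284}{300}\right) - 1484 = \left(- \frac{8}{567} + 284 \cdot \frac{1}{300}\right) - 1484 = \left(- \frac{8}{567} + \frac{71}{75}\right) - 1484 = \frac{13219}{14175} - 1484 = - \frac{21022481}{14175}$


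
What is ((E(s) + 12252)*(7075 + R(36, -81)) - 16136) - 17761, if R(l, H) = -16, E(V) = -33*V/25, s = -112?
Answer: 2187414339/25 ≈ 8.7497e+7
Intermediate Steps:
E(V) = -33*V/25 (E(V) = -33*V*(1/25) = -33*V/25)
((E(s) + 12252)*(7075 + R(36, -81)) - 16136) - 17761 = ((-33/25*(-112) + 12252)*(7075 - 16) - 16136) - 17761 = ((3696/25 + 12252)*7059 - 16136) - 17761 = ((309996/25)*7059 - 16136) - 17761 = (2188261764/25 - 16136) - 17761 = 2187858364/25 - 17761 = 2187414339/25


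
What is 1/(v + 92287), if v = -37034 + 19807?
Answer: 1/75060 ≈ 1.3323e-5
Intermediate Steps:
v = -17227
1/(v + 92287) = 1/(-17227 + 92287) = 1/75060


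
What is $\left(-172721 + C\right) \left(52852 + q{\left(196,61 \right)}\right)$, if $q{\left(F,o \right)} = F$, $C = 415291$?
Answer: $12867853360$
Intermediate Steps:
$\left(-172721 + C\right) \left(52852 + q{\left(196,61 \right)}\right) = \left(-172721 + 415291\right) \left(52852 + 196\right) = 242570 \cdot 53048 = 12867853360$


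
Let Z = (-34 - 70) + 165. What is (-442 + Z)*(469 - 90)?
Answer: -144399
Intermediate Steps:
Z = 61 (Z = -104 + 165 = 61)
(-442 + Z)*(469 - 90) = (-442 + 61)*(469 - 90) = -381*379 = -144399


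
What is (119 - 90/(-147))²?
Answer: 34351321/2401 ≈ 14307.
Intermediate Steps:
(119 - 90/(-147))² = (119 - 90*(-1/147))² = (119 + 30/49)² = (5861/49)² = 34351321/2401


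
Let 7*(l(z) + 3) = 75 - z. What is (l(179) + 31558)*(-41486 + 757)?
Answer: -8992189349/7 ≈ -1.2846e+9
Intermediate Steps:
l(z) = 54/7 - z/7 (l(z) = -3 + (75 - z)/7 = -3 + (75/7 - z/7) = 54/7 - z/7)
(l(179) + 31558)*(-41486 + 757) = ((54/7 - ⅐*179) + 31558)*(-41486 + 757) = ((54/7 - 179/7) + 31558)*(-40729) = (-125/7 + 31558)*(-40729) = (220781/7)*(-40729) = -8992189349/7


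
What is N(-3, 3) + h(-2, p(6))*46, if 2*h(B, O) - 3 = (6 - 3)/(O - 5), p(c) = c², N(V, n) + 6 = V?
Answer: 1929/31 ≈ 62.226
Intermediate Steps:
N(V, n) = -6 + V
h(B, O) = 3/2 + 3/(2*(-5 + O)) (h(B, O) = 3/2 + ((6 - 3)/(O - 5))/2 = 3/2 + (3/(-5 + O))/2 = 3/2 + 3/(2*(-5 + O)))
N(-3, 3) + h(-2, p(6))*46 = (-6 - 3) + (3*(-4 + 6²)/(2*(-5 + 6²)))*46 = -9 + (3*(-4 + 36)/(2*(-5 + 36)))*46 = -9 + ((3/2)*32/31)*46 = -9 + ((3/2)*(1/31)*32)*46 = -9 + (48/31)*46 = -9 + 2208/31 = 1929/31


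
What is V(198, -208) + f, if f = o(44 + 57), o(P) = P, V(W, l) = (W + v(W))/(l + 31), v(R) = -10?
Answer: 17689/177 ≈ 99.938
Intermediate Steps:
V(W, l) = (-10 + W)/(31 + l) (V(W, l) = (W - 10)/(l + 31) = (-10 + W)/(31 + l))
f = 101 (f = 44 + 57 = 101)
V(198, -208) + f = (-10 + 198)/(31 - 208) + 101 = 188/(-177) + 101 = -1/177*188 + 101 = -188/177 + 101 = 17689/177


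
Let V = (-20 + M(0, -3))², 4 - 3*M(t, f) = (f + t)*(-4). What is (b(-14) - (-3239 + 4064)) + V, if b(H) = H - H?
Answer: -2801/9 ≈ -311.22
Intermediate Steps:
b(H) = 0
M(t, f) = 4/3 + 4*f/3 + 4*t/3 (M(t, f) = 4/3 - (f + t)*(-4)/3 = 4/3 - (-4*f - 4*t)/3 = 4/3 + (4*f/3 + 4*t/3) = 4/3 + 4*f/3 + 4*t/3)
V = 4624/9 (V = (-20 + (4/3 + (4/3)*(-3) + (4/3)*0))² = (-20 + (4/3 - 4 + 0))² = (-20 - 8/3)² = (-68/3)² = 4624/9 ≈ 513.78)
(b(-14) - (-3239 + 4064)) + V = (0 - (-3239 + 4064)) + 4624/9 = (0 - 1*825) + 4624/9 = (0 - 825) + 4624/9 = -825 + 4624/9 = -2801/9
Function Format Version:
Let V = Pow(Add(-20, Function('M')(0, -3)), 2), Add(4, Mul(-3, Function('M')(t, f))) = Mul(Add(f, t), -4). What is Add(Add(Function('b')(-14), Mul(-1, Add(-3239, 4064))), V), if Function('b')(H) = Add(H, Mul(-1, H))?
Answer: Rational(-2801, 9) ≈ -311.22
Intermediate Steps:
Function('b')(H) = 0
Function('M')(t, f) = Add(Rational(4, 3), Mul(Rational(4, 3), f), Mul(Rational(4, 3), t)) (Function('M')(t, f) = Add(Rational(4, 3), Mul(Rational(-1, 3), Mul(Add(f, t), -4))) = Add(Rational(4, 3), Mul(Rational(-1, 3), Add(Mul(-4, f), Mul(-4, t)))) = Add(Rational(4, 3), Add(Mul(Rational(4, 3), f), Mul(Rational(4, 3), t))) = Add(Rational(4, 3), Mul(Rational(4, 3), f), Mul(Rational(4, 3), t)))
V = Rational(4624, 9) (V = Pow(Add(-20, Add(Rational(4, 3), Mul(Rational(4, 3), -3), Mul(Rational(4, 3), 0))), 2) = Pow(Add(-20, Add(Rational(4, 3), -4, 0)), 2) = Pow(Add(-20, Rational(-8, 3)), 2) = Pow(Rational(-68, 3), 2) = Rational(4624, 9) ≈ 513.78)
Add(Add(Function('b')(-14), Mul(-1, Add(-3239, 4064))), V) = Add(Add(0, Mul(-1, Add(-3239, 4064))), Rational(4624, 9)) = Add(Add(0, Mul(-1, 825)), Rational(4624, 9)) = Add(Add(0, -825), Rational(4624, 9)) = Add(-825, Rational(4624, 9)) = Rational(-2801, 9)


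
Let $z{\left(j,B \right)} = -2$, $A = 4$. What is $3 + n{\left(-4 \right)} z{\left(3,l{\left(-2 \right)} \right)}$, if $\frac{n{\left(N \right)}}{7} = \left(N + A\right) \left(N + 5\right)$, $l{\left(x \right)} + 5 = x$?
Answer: $3$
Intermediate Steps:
$l{\left(x \right)} = -5 + x$
$n{\left(N \right)} = 7 \left(4 + N\right) \left(5 + N\right)$ ($n{\left(N \right)} = 7 \left(N + 4\right) \left(N + 5\right) = 7 \left(4 + N\right) \left(5 + N\right)$)
$3 + n{\left(-4 \right)} z{\left(3,l{\left(-2 \right)} \right)} = 3 + \left(140 + 7 \left(-4\right)^{2} + 63 \left(-4\right)\right) \left(-2\right) = 3 + \left(140 + 7 \cdot 16 - 252\right) \left(-2\right) = 3 + \left(140 + 112 - 252\right) \left(-2\right) = 3 + 0 \left(-2\right) = 3 + 0 = 3$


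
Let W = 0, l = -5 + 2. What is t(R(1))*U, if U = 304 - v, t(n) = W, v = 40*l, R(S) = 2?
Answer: 0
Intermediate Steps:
l = -3
v = -120 (v = 40*(-3) = -120)
t(n) = 0
U = 424 (U = 304 - 1*(-120) = 304 + 120 = 424)
t(R(1))*U = 0*424 = 0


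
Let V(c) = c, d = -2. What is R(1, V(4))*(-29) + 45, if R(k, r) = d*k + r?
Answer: -13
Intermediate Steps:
R(k, r) = r - 2*k (R(k, r) = -2*k + r = r - 2*k)
R(1, V(4))*(-29) + 45 = (4 - 2*1)*(-29) + 45 = (4 - 2)*(-29) + 45 = 2*(-29) + 45 = -58 + 45 = -13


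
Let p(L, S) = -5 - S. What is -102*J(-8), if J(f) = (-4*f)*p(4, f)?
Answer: -9792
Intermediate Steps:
J(f) = -4*f*(-5 - f) (J(f) = (-4*f)*(-5 - f) = -4*f*(-5 - f))
-102*J(-8) = -408*(-8)*(5 - 8) = -408*(-8)*(-3) = -102*96 = -9792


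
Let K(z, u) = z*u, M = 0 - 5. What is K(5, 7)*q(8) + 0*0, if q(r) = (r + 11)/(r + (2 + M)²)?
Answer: 665/17 ≈ 39.118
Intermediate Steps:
M = -5
K(z, u) = u*z
q(r) = (11 + r)/(9 + r) (q(r) = (r + 11)/(r + (2 - 5)²) = (11 + r)/(r + (-3)²) = (11 + r)/(r + 9) = (11 + r)/(9 + r))
K(5, 7)*q(8) + 0*0 = (7*5)*((11 + 8)/(9 + 8)) + 0*0 = 35*(19/17) + 0 = 665/17 + 0 = 665/17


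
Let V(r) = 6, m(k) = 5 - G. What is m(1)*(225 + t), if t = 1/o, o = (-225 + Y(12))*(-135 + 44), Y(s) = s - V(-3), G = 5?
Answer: 0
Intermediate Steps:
m(k) = 0 (m(k) = 5 - 1*5 = 5 - 5 = 0)
Y(s) = -6 + s (Y(s) = s - 1*6 = s - 6 = -6 + s)
o = 19929 (o = (-225 + (-6 + 12))*(-135 + 44) = (-225 + 6)*(-91) = -219*(-91) = 19929)
t = 1/19929 ≈ 5.0178e-5
m(1)*(225 + t) = 0*(225 + 1/19929) = 0*(4484026/19929) = 0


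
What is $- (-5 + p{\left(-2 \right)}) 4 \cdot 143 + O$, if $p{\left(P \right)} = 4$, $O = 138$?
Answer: $710$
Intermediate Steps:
$- (-5 + p{\left(-2 \right)}) 4 \cdot 143 + O = - (-5 + 4) 4 \cdot 143 + 138 = \left(-1\right) \left(-1\right) 4 \cdot 143 + 138 = 1 \cdot 4 \cdot 143 + 138 = 4 \cdot 143 + 138 = 572 + 138 = 710$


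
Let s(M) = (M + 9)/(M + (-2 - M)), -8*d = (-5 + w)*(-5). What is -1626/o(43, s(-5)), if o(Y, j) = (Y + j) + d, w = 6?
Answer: -4336/111 ≈ -39.063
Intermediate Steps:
d = 5/8 (d = -(-5 + 6)*(-5)/8 = -(-5)/8 = -⅛*(-5) = 5/8 ≈ 0.62500)
s(M) = -9/2 - M/2 (s(M) = (9 + M)/(-2) = (9 + M)*(-½) = -9/2 - M/2)
o(Y, j) = 5/8 + Y + j (o(Y, j) = (Y + j) + 5/8 = 5/8 + Y + j)
-1626/o(43, s(-5)) = -1626/(5/8 + 43 + (-9/2 - ½*(-5))) = -1626/(5/8 + 43 + (-9/2 + 5/2)) = -1626/(5/8 + 43 - 2) = -1626/333/8 = -1626*8/333 = -4336/111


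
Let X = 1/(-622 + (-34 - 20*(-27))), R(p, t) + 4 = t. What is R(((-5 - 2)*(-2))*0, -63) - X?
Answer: -7771/116 ≈ -66.991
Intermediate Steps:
R(p, t) = -4 + t
X = -1/116 (X = 1/(-622 + (-34 + 540)) = 1/(-622 + 506) = 1/(-116) = -1/116 ≈ -0.0086207)
R(((-5 - 2)*(-2))*0, -63) - X = (-4 - 63) - 1*(-1/116) = -67 + 1/116 = -7771/116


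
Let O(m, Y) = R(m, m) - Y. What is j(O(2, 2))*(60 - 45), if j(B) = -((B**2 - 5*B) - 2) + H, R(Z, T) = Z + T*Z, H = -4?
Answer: 30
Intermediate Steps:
O(m, Y) = -Y + m*(1 + m) (O(m, Y) = m*(1 + m) - Y = -Y + m*(1 + m))
j(B) = -2 - B**2 + 5*B (j(B) = -((B**2 - 5*B) - 2) - 4 = -(-2 + B**2 - 5*B) - 4 = (2 - B**2 + 5*B) - 4 = -2 - B**2 + 5*B)
j(O(2, 2))*(60 - 45) = (-2 - (-1*2 + 2*(1 + 2))**2 + 5*(-1*2 + 2*(1 + 2)))*(60 - 45) = (-2 - (-2 + 2*3)**2 + 5*(-2 + 2*3))*15 = (-2 - (-2 + 6)**2 + 5*(-2 + 6))*15 = (-2 - 1*4**2 + 5*4)*15 = (-2 - 1*16 + 20)*15 = (-2 - 16 + 20)*15 = 2*15 = 30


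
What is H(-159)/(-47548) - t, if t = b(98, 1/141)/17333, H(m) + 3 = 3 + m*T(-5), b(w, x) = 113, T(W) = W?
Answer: -19152659/824149484 ≈ -0.023239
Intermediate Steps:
H(m) = -5*m (H(m) = -3 + (3 + m*(-5)) = -3 + (3 - 5*m) = -5*m)
t = 113/17333 ≈ 0.0065194
H(-159)/(-47548) - t = -5*(-159)/(-47548) - 1*113/17333 = 795*(-1/47548) - 113/17333 = -795/47548 - 113/17333 = -19152659/824149484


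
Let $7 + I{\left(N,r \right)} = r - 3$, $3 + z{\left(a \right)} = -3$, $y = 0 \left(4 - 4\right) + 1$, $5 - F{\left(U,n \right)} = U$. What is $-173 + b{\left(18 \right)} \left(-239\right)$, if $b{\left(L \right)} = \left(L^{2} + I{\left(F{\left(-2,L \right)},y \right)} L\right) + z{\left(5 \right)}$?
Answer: $-37457$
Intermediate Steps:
$F{\left(U,n \right)} = 5 - U$
$y = 1$ ($y = 0 \left(4 - 4\right) + 1 = 0 \cdot 0 + 1 = 0 + 1 = 1$)
$z{\left(a \right)} = -6$ ($z{\left(a \right)} = -3 - 3 = -6$)
$I{\left(N,r \right)} = -10 + r$ ($I{\left(N,r \right)} = -7 + \left(r - 3\right) = -7 + \left(-3 + r\right) = -10 + r$)
$b{\left(L \right)} = -6 + L^{2} - 9 L$ ($b{\left(L \right)} = \left(L^{2} + \left(-10 + 1\right) L\right) - 6 = \left(L^{2} - 9 L\right) - 6 = -6 + L^{2} - 9 L$)
$-173 + b{\left(18 \right)} \left(-239\right) = -173 + \left(-6 + 18^{2} - 162\right) \left(-239\right) = -173 + \left(-6 + 324 - 162\right) \left(-239\right) = -173 + 156 \left(-239\right) = -173 - 37284 = -37457$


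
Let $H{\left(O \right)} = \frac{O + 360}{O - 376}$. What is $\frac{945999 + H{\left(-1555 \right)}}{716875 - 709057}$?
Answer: $\frac{913362632}{7548279} \approx 121.0$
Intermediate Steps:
$H{\left(O \right)} = \frac{360 + O}{-376 + O}$
$\frac{945999 + H{\left(-1555 \right)}}{716875 - 709057} = \frac{945999 + \frac{360 - 1555}{-376 - 1555}}{716875 - 709057} = \frac{945999 + \frac{1}{-1931} \left(-1195\right)}{7818} = \left(945999 - - \frac{1195}{1931}\right) \frac{1}{7818} = \left(945999 + \frac{1195}{1931}\right) \frac{1}{7818} = \frac{1826725264}{1931} \cdot \frac{1}{7818} = \frac{913362632}{7548279}$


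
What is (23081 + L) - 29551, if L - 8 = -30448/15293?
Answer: -98853814/15293 ≈ -6464.0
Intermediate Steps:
L = 91896/15293 (L = 8 - 30448/15293 = 91896/15293 ≈ 6.0090)
(23081 + L) - 29551 = (23081 + 91896/15293) - 29551 = 353069629/15293 - 29551 = -98853814/15293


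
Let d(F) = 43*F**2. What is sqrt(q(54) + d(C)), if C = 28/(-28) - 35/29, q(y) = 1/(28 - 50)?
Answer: 5*sqrt(3409098)/638 ≈ 14.470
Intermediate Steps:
q(y) = -1/22 (q(y) = 1/(-22) = -1/22)
C = -64/29 (C = 28*(-1/28) - 35*1/29 = -1 - 35/29 = -64/29 ≈ -2.2069)
sqrt(q(54) + d(C)) = sqrt(-1/22 + 43*(-64/29)**2) = sqrt(-1/22 + 43*(4096/841)) = sqrt(-1/22 + 176128/841) = sqrt(3873975/18502) = 5*sqrt(3409098)/638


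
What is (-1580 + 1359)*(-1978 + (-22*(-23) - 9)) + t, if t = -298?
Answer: 327003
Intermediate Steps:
(-1580 + 1359)*(-1978 + (-22*(-23) - 9)) + t = (-1580 + 1359)*(-1978 + (-22*(-23) - 9)) - 298 = -221*(-1978 + (506 - 9)) - 298 = -221*(-1978 + 497) - 298 = -221*(-1481) - 298 = 327301 - 298 = 327003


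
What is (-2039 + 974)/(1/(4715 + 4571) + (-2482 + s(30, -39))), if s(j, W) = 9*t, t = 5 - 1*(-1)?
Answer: 3296530/7515469 ≈ 0.43863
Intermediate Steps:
t = 6 (t = 5 + 1 = 6)
s(j, W) = 54 (s(j, W) = 9*6 = 54)
(-2039 + 974)/(1/(4715 + 4571) + (-2482 + s(30, -39))) = (-2039 + 974)/(1/(4715 + 4571) + (-2482 + 54)) = -1065/(1/9286 - 2428) = -1065/(-22546407/9286) = -1065*(-9286/22546407) = 3296530/7515469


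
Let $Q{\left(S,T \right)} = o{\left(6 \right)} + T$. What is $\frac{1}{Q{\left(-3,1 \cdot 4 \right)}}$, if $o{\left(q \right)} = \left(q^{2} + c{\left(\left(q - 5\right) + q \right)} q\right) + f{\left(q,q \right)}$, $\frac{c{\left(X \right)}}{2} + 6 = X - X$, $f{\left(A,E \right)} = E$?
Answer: $- \frac{1}{26} \approx -0.038462$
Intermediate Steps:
$c{\left(X \right)} = -12$ ($c{\left(X \right)} = -12 + 2 \left(X - X\right) = -12 + 2 \cdot 0 = -12 + 0 = -12$)
$o{\left(q \right)} = q^{2} - 11 q$ ($o{\left(q \right)} = \left(q^{2} - 12 q\right) + q = q^{2} - 11 q$)
$Q{\left(S,T \right)} = -30 + T$ ($Q{\left(S,T \right)} = 6 \left(-11 + 6\right) + T = 6 \left(-5\right) + T = -30 + T$)
$\frac{1}{Q{\left(-3,1 \cdot 4 \right)}} = \frac{1}{-30 + 1 \cdot 4} = \frac{1}{-30 + 4} = \frac{1}{-26} = - \frac{1}{26}$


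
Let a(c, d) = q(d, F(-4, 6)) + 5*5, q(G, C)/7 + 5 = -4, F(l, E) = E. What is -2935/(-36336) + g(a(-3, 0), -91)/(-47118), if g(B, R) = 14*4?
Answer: 22709419/285346608 ≈ 0.079585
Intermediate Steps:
q(G, C) = -63 (q(G, C) = -35 + 7*(-4) = -35 - 28 = -63)
a(c, d) = -38 (a(c, d) = -63 + 5*5 = -63 + 25 = -38)
g(B, R) = 56
-2935/(-36336) + g(a(-3, 0), -91)/(-47118) = -2935/(-36336) + 56/(-47118) = -2935*(-1/36336) + 56*(-1/47118) = 2935/36336 - 28/23559 = 22709419/285346608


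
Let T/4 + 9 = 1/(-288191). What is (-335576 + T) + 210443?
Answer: -36072579283/288191 ≈ -1.2517e+5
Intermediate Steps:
T = -10374880/288191 (T = -36 + 4/(-288191) = -36 + 4*(-1/288191) = -36 - 4/288191 = -10374880/288191 ≈ -36.000)
(-335576 + T) + 210443 = (-335576 - 10374880/288191) + 210443 = -96720357896/288191 + 210443 = -36072579283/288191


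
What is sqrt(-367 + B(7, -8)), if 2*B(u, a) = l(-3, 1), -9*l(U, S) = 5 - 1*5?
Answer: I*sqrt(367) ≈ 19.157*I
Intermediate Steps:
l(U, S) = 0 (l(U, S) = -(5 - 1*5)/9 = -(5 - 5)/9 = -1/9*0 = 0)
B(u, a) = 0 (B(u, a) = (1/2)*0 = 0)
sqrt(-367 + B(7, -8)) = sqrt(-367 + 0) = sqrt(-367) = I*sqrt(367)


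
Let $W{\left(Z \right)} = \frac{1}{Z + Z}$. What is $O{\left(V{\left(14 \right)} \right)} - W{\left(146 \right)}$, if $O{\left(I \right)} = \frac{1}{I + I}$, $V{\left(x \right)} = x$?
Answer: $\frac{33}{1022} \approx 0.03229$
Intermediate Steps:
$W{\left(Z \right)} = \frac{1}{2 Z}$
$O{\left(I \right)} = \frac{1}{2 I}$
$O{\left(V{\left(14 \right)} \right)} - W{\left(146 \right)} = \frac{1}{2 \cdot 14} - \frac{1}{2 \cdot 146} = \frac{1}{2} \cdot \frac{1}{14} - \frac{1}{2} \cdot \frac{1}{146} = \frac{1}{28} - \frac{1}{292} = \frac{33}{1022}$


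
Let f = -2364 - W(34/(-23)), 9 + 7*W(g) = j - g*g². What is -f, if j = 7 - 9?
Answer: 201244983/85169 ≈ 2362.9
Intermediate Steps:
j = -2
W(g) = -11/7 - g³/7 (W(g) = -9/7 + (-2 - g*g²)/7 = -9/7 + (-2 - g³)/7 = -9/7 + (-2/7 - g³/7) = -11/7 - g³/7)
f = -201244983/85169 (f = -2364 - (-11/7 - (34/(-23))³/7) = -2364 - (-11/7 - (34*(-1/23))³/7) = -2364 - (-11/7 - (-34/23)³/7) = -2364 - (-11/7 - ⅐*(-39304/12167)) = -2364 - (-11/7 + 39304/85169) = -2364 - 1*(-94533/85169) = -2364 + 94533/85169 = -201244983/85169 ≈ -2362.9)
-f = -1*(-201244983/85169) = 201244983/85169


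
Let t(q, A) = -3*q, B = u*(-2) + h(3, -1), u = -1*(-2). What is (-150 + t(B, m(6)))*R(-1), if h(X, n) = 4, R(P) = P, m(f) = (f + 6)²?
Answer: 150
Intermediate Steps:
m(f) = (6 + f)²
u = 2
B = 0 (B = 2*(-2) + 4 = -4 + 4 = 0)
(-150 + t(B, m(6)))*R(-1) = (-150 - 3*0)*(-1) = (-150 + 0)*(-1) = -150*(-1) = 150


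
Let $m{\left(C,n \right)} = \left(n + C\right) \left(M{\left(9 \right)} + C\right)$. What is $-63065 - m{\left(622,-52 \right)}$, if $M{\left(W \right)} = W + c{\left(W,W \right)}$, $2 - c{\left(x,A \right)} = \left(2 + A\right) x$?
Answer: $-367445$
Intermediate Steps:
$c{\left(x,A \right)} = 2 - x \left(2 + A\right)$ ($c{\left(x,A \right)} = 2 - \left(2 + A\right) x = 2 - x \left(2 + A\right)$)
$M{\left(W \right)} = 2 - W - W^{2}$ ($M{\left(W \right)} = W - \left(-2 + 2 W + W W\right) = W - \left(-2 + W^{2} + 2 W\right) = 2 - W - W^{2}$)
$m{\left(C,n \right)} = \left(-88 + C\right) \left(C + n\right)$ ($m{\left(C,n \right)} = \left(n + C\right) \left(\left(2 - 9 - 9^{2}\right) + C\right) = \left(C + n\right) \left(\left(2 - 9 - 81\right) + C\right) = \left(C + n\right) \left(-88 + C\right) = \left(-88 + C\right) \left(C + n\right)$)
$-63065 - m{\left(622,-52 \right)} = -63065 - \left(622^{2} - 54736 - -4576 + 622 \left(-52\right)\right) = -63065 - \left(386884 - 54736 + 4576 - 32344\right) = -63065 - 304380 = -367445$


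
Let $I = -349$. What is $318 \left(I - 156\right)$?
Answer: $-160590$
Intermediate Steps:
$318 \left(I - 156\right) = 318 \left(-349 - 156\right) = 318 \left(-505\right) = -160590$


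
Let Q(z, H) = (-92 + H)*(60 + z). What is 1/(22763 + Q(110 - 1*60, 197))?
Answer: 1/34313 ≈ 2.9143e-5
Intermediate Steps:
1/(22763 + Q(110 - 1*60, 197)) = 1/(22763 + (-5520 - 92*(110 - 1*60) + 60*197 + 197*(110 - 1*60))) = 1/(22763 + (-5520 - 92*(110 - 60) + 11820 + 197*(110 - 60))) = 1/(22763 + (-5520 - 92*50 + 11820 + 197*50)) = 1/(22763 + (-5520 - 4600 + 11820 + 9850)) = 1/(22763 + 11550) = 1/34313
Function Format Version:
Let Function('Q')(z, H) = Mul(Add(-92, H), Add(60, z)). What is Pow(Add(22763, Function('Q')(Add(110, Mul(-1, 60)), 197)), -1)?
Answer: Rational(1, 34313) ≈ 2.9143e-5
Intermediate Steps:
Pow(Add(22763, Function('Q')(Add(110, Mul(-1, 60)), 197)), -1) = Pow(Add(22763, Add(-5520, Mul(-92, Add(110, Mul(-1, 60))), Mul(60, 197), Mul(197, Add(110, Mul(-1, 60))))), -1) = Pow(Add(22763, Add(-5520, Mul(-92, Add(110, -60)), 11820, Mul(197, Add(110, -60)))), -1) = Pow(Add(22763, Add(-5520, Mul(-92, 50), 11820, Mul(197, 50))), -1) = Pow(Add(22763, Add(-5520, -4600, 11820, 9850)), -1) = Pow(Add(22763, 11550), -1) = Pow(34313, -1) = Rational(1, 34313)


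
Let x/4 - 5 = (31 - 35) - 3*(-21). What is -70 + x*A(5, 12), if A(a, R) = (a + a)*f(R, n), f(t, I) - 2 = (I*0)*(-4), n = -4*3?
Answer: 5050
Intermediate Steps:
n = -12
f(t, I) = 2 (f(t, I) = 2 + (I*0)*(-4) = 2 + 0*(-4) = 2 + 0 = 2)
x = 256 (x = 20 + 4*((31 - 35) - 3*(-21)) = 20 + 4*(-4 + 63) = 20 + 4*59 = 20 + 236 = 256)
A(a, R) = 4*a (A(a, R) = (a + a)*2 = (2*a)*2 = 4*a)
-70 + x*A(5, 12) = -70 + 256*(4*5) = -70 + 256*20 = -70 + 5120 = 5050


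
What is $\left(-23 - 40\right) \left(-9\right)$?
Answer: $567$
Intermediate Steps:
$\left(-23 - 40\right) \left(-9\right) = \left(-63\right) \left(-9\right) = 567$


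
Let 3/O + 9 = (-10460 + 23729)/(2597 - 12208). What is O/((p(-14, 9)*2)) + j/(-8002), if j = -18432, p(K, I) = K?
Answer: 1231442557/532229024 ≈ 2.3137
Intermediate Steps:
O = -9611/33256 (O = 3/(-9 + (-10460 + 23729)/(2597 - 12208)) = 3/(-9 + 13269/(-9611)) = 3/(-9 + 13269*(-1/9611)) = 3/(-9 - 13269/9611) = 3/(-99768/9611) = 3*(-9611/99768) = -9611/33256 ≈ -0.28900)
O/((p(-14, 9)*2)) + j/(-8002) = -9611/(33256*((-14*2))) - 18432/(-8002) = -9611/33256/(-28) - 18432*(-1/8002) = -9611/33256*(-1/28) + 9216/4001 = 1373/133024 + 9216/4001 = 1231442557/532229024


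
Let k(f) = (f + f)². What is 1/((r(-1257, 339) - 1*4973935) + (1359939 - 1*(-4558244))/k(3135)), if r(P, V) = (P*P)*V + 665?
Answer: 39312900/20861914864317083 ≈ 1.8844e-9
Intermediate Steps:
r(P, V) = 665 + V*P² (r(P, V) = P²*V + 665 = V*P² + 665 = 665 + V*P²)
k(f) = 4*f² (k(f) = (2*f)² = 4*f²)
1/((r(-1257, 339) - 1*4973935) + (1359939 - 1*(-4558244))/k(3135)) = 1/(((665 + 339*(-1257)²) - 1*4973935) + (1359939 - 1*(-4558244))/((4*3135²))) = 1/(((665 + 339*1580049) - 4973935) + (1359939 + 4558244)/((4*9828225))) = 1/(((665 + 535636611) - 4973935) + 5918183/39312900) = 1/((535637276 - 4973935) + 5918183*(1/39312900)) = 1/(530663341 + 5918183/39312900) = 1/(20861914864317083/39312900) = 39312900/20861914864317083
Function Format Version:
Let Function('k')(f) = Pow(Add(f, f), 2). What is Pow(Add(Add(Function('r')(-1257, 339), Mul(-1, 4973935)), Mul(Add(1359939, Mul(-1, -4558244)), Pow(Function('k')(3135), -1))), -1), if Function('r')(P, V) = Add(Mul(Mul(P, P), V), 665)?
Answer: Rational(39312900, 20861914864317083) ≈ 1.8844e-9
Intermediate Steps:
Function('r')(P, V) = Add(665, Mul(V, Pow(P, 2))) (Function('r')(P, V) = Add(Mul(Pow(P, 2), V), 665) = Add(Mul(V, Pow(P, 2)), 665) = Add(665, Mul(V, Pow(P, 2))))
Function('k')(f) = Mul(4, Pow(f, 2)) (Function('k')(f) = Pow(Mul(2, f), 2) = Mul(4, Pow(f, 2)))
Pow(Add(Add(Function('r')(-1257, 339), Mul(-1, 4973935)), Mul(Add(1359939, Mul(-1, -4558244)), Pow(Function('k')(3135), -1))), -1) = Pow(Add(Add(Add(665, Mul(339, Pow(-1257, 2))), Mul(-1, 4973935)), Mul(Add(1359939, Mul(-1, -4558244)), Pow(Mul(4, Pow(3135, 2)), -1))), -1) = Pow(Add(Add(Add(665, Mul(339, 1580049)), -4973935), Mul(Add(1359939, 4558244), Pow(Mul(4, 9828225), -1))), -1) = Pow(Add(Add(Add(665, 535636611), -4973935), Mul(5918183, Pow(39312900, -1))), -1) = Pow(Add(Add(535637276, -4973935), Mul(5918183, Rational(1, 39312900))), -1) = Pow(Add(530663341, Rational(5918183, 39312900)), -1) = Pow(Rational(20861914864317083, 39312900), -1) = Rational(39312900, 20861914864317083)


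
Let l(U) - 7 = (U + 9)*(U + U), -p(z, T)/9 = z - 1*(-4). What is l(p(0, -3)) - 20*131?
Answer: -669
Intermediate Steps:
p(z, T) = -36 - 9*z (p(z, T) = -9*(z - 1*(-4)) = -9*(z + 4) = -9*(4 + z) = -36 - 9*z)
l(U) = 7 + 2*U*(9 + U) (l(U) = 7 + (U + 9)*(U + U) = 7 + (9 + U)*(2*U) = 7 + 2*U*(9 + U))
l(p(0, -3)) - 20*131 = (7 + 2*(-36 - 9*0)² + 18*(-36 - 9*0)) - 20*131 = (7 + 2*(-36 + 0)² + 18*(-36 + 0)) - 2620 = (7 + 2*(-36)² + 18*(-36)) - 2620 = (7 + 2*1296 - 648) - 2620 = (7 + 2592 - 648) - 2620 = 1951 - 2620 = -669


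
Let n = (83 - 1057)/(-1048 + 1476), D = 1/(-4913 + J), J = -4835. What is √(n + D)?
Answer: I*√618975372455/521518 ≈ 1.5086*I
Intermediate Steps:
D = -1/9748 (D = 1/(-4913 - 4835) = 1/(-9748) = -1/9748 ≈ -0.00010259)
n = -487/214 (n = -974/428 = -974*1/428 = -487/214 ≈ -2.2757)
√(n + D) = √(-487/214 - 1/9748) = √(-2373745/1043036) = I*√618975372455/521518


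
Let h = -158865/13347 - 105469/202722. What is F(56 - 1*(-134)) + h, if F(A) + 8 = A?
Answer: 3921622495/23125902 ≈ 169.58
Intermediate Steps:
F(A) = -8 + A
h = -287291669/23125902 (h = -158865*1/13347 - 105469*1/202722 = -52955/4449 - 8113/15594 = -287291669/23125902 ≈ -12.423)
F(56 - 1*(-134)) + h = (-8 + (56 - 1*(-134))) - 287291669/23125902 = (-8 + (56 + 134)) - 287291669/23125902 = (-8 + 190) - 287291669/23125902 = 182 - 287291669/23125902 = 3921622495/23125902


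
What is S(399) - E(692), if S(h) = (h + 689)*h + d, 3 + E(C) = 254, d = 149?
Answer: 434010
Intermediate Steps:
E(C) = 251 (E(C) = -3 + 254 = 251)
S(h) = 149 + h*(689 + h) (S(h) = (h + 689)*h + 149 = (689 + h)*h + 149 = h*(689 + h) + 149 = 149 + h*(689 + h))
S(399) - E(692) = (149 + 399² + 689*399) - 1*251 = (149 + 159201 + 274911) - 251 = 434261 - 251 = 434010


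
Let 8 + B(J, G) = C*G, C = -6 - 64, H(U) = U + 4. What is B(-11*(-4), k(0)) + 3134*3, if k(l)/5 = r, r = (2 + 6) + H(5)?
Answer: 3444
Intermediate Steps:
H(U) = 4 + U
r = 17 (r = (2 + 6) + (4 + 5) = 8 + 9 = 17)
k(l) = 85 (k(l) = 5*17 = 85)
C = -70
B(J, G) = -8 - 70*G
B(-11*(-4), k(0)) + 3134*3 = (-8 - 70*85) + 3134*3 = (-8 - 5950) + 9402 = -5958 + 9402 = 3444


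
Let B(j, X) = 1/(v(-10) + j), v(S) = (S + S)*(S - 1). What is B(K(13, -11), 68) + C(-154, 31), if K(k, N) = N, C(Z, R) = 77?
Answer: 16094/209 ≈ 77.005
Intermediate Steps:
v(S) = 2*S*(-1 + S) (v(S) = (2*S)*(-1 + S) = 2*S*(-1 + S))
B(j, X) = 1/(220 + j) (B(j, X) = 1/(2*(-10)*(-1 - 10) + j) = 1/(2*(-10)*(-11) + j) = 1/(220 + j))
B(K(13, -11), 68) + C(-154, 31) = 1/(220 - 11) + 77 = 1/209 + 77 = 16094/209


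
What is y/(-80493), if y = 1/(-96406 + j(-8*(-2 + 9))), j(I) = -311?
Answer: 1/7785041481 ≈ 1.2845e-10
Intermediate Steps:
y = -1/96717 (y = 1/(-96406 - 311) = 1/(-96717) = -1/96717 ≈ -1.0339e-5)
y/(-80493) = -1/96717/(-80493) = -1/96717*(-1/80493) = 1/7785041481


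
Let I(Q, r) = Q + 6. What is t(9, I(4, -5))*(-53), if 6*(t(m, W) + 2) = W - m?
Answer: 583/6 ≈ 97.167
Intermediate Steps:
I(Q, r) = 6 + Q
t(m, W) = -2 - m/6 + W/6 (t(m, W) = -2 + (W - m)/6 = -2 + (-m/6 + W/6) = -2 - m/6 + W/6)
t(9, I(4, -5))*(-53) = (-2 - ⅙*9 + (6 + 4)/6)*(-53) = (-2 - 3/2 + (⅙)*10)*(-53) = (-2 - 3/2 + 5/3)*(-53) = -11/6*(-53) = 583/6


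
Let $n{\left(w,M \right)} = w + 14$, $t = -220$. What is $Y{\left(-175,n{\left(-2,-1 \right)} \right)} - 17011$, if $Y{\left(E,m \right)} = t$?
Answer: $-17231$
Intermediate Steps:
$n{\left(w,M \right)} = 14 + w$
$Y{\left(E,m \right)} = -220$
$Y{\left(-175,n{\left(-2,-1 \right)} \right)} - 17011 = -220 - 17011 = -17231$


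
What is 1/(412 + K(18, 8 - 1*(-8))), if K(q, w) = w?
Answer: 1/428 ≈ 0.0023364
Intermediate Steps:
1/(412 + K(18, 8 - 1*(-8))) = 1/(412 + (8 - 1*(-8))) = 1/(412 + (8 + 8)) = 1/(412 + 16) = 1/428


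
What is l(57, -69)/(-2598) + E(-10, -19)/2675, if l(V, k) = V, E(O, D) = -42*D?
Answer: 640243/2316550 ≈ 0.27638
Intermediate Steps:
l(57, -69)/(-2598) + E(-10, -19)/2675 = 57/(-2598) - 42*(-19)/2675 = 57*(-1/2598) + 798*(1/2675) = -19/866 + 798/2675 = 640243/2316550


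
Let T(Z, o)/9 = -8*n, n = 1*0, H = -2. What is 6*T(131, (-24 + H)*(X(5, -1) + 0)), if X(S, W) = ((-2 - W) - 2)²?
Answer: 0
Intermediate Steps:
n = 0
X(S, W) = (-4 - W)²
T(Z, o) = 0 (T(Z, o) = 9*(-8*0) = 9*0 = 0)
6*T(131, (-24 + H)*(X(5, -1) + 0)) = 6*0 = 0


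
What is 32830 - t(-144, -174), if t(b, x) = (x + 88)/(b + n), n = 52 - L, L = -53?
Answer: 1280284/39 ≈ 32828.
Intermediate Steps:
n = 105 (n = 52 - 1*(-53) = 52 + 53 = 105)
t(b, x) = (88 + x)/(105 + b) (t(b, x) = (x + 88)/(b + 105) = (88 + x)/(105 + b))
32830 - t(-144, -174) = 32830 - (88 - 174)/(105 - 144) = 32830 - (-86)/(-39) = 32830 - (-1)*(-86)/39 = 32830 - 1*86/39 = 32830 - 86/39 = 1280284/39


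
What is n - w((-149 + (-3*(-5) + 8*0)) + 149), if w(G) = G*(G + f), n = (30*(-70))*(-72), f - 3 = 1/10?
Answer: 301857/2 ≈ 1.5093e+5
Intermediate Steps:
f = 31/10 (f = 3 + 1/10 = 3 + ⅒ = 31/10 ≈ 3.1000)
n = 151200 (n = -2100*(-72) = 151200)
w(G) = G*(31/10 + G) (w(G) = G*(G + 31/10) = G*(31/10 + G))
n - w((-149 + (-3*(-5) + 8*0)) + 149) = 151200 - ((-149 + (-3*(-5) + 8*0)) + 149)*(31 + 10*((-149 + (-3*(-5) + 8*0)) + 149))/10 = 151200 - ((-149 + (15 + 0)) + 149)*(31 + 10*((-149 + (15 + 0)) + 149))/10 = 151200 - ((-149 + 15) + 149)*(31 + 10*((-149 + 15) + 149))/10 = 151200 - (-134 + 149)*(31 + 10*(-134 + 149))/10 = 151200 - 15*(31 + 10*15)/10 = 151200 - 15*(31 + 150)/10 = 151200 - 15*181/10 = 151200 - 1*543/2 = 151200 - 543/2 = 301857/2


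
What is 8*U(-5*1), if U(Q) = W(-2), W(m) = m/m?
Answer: 8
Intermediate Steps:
W(m) = 1
U(Q) = 1
8*U(-5*1) = 8*1 = 8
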